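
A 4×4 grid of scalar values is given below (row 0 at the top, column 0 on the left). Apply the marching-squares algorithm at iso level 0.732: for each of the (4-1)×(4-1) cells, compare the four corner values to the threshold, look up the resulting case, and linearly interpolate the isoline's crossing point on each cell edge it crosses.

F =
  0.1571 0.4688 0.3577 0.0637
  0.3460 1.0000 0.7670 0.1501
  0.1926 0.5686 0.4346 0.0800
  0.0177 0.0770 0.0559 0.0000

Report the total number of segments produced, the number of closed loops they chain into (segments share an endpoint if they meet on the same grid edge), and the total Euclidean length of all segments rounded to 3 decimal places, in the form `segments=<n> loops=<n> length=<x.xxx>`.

segments=6 loops=1 length=3.826

cell (0,0): code 0100 → (0.495,1.000)–(1.000,0.590)
cell (0,1): code 1100 → (0.914,2.000)–(0.495,1.000)
cell (0,2): code 1000 → (1.000,2.057)–(0.914,2.000)
cell (1,0): code 0010 → (1.000,0.590)–(1.621,1.000)
cell (1,1): code 0011 → (1.621,1.000)–(1.105,2.000)
cell (1,2): code 0001 → (1.105,2.000)–(1.000,2.057)
total: 6 segments, chained into 1 closed loop(s), length Σ = 3.825902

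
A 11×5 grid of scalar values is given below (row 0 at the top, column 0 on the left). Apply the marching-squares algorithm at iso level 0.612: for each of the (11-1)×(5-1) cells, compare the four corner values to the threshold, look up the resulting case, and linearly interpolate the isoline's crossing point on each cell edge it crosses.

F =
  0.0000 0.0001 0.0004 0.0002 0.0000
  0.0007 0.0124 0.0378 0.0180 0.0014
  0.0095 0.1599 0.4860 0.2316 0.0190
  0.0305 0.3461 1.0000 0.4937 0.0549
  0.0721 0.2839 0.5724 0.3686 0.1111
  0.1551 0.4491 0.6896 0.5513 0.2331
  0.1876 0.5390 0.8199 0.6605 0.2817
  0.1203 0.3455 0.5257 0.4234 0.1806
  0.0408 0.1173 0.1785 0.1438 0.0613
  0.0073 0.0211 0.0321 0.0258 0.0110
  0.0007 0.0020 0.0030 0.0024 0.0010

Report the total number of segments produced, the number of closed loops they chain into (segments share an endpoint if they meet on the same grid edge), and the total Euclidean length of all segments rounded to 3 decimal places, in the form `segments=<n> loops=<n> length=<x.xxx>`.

cell (2,1): code 0100 → (2.245,2.000)–(3.000,1.407)
cell (2,2): code 1000 → (3.000,2.766)–(2.245,2.000)
cell (3,1): code 0010 → (3.000,1.407)–(3.907,2.000)
cell (3,2): code 0001 → (3.907,2.000)–(3.000,2.766)
cell (4,1): code 0100 → (4.338,2.000)–(5.000,1.677)
cell (4,2): code 1000 → (5.000,2.561)–(4.338,2.000)
cell (5,1): code 0110 → (5.000,1.677)–(6.000,1.260)
cell (5,2): code 1101 → (5.556,3.000)–(5.000,2.561)
cell (5,3): code 1000 → (6.000,3.128)–(5.556,3.000)
cell (6,1): code 0010 → (6.000,1.260)–(6.707,2.000)
cell (6,2): code 0011 → (6.707,2.000)–(6.205,3.000)
cell (6,3): code 0001 → (6.205,3.000)–(6.000,3.128)
total: 12 segments, chained into 2 closed loop(s), length Σ = 10.549877

segments=12 loops=2 length=10.550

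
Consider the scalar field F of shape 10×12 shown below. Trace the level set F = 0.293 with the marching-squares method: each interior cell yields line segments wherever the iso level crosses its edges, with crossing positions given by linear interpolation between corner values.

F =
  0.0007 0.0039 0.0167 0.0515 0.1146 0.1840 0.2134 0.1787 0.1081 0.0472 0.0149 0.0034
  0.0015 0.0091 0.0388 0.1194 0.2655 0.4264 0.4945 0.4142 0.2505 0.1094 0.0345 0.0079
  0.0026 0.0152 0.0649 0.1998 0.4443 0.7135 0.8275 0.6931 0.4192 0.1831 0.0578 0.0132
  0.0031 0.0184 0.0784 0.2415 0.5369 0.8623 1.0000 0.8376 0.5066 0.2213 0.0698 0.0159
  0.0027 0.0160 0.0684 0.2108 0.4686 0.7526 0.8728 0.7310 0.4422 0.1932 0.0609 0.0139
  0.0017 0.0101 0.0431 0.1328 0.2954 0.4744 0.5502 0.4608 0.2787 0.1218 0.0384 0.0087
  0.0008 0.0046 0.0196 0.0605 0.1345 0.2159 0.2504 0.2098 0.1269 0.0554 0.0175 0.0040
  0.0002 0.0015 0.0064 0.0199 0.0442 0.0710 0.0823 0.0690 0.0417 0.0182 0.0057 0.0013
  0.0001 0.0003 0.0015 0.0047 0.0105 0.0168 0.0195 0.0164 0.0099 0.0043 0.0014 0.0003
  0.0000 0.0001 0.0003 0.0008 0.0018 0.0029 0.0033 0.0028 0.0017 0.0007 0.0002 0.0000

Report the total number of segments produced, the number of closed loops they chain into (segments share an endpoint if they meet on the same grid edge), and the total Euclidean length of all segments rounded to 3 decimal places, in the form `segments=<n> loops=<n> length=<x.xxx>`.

segments=20 loops=1 length=17.369

cell (0,4): code 0100 → (0.450,5.000)–(1.000,4.171)
cell (0,5): code 1100 → (0.283,6.000)–(0.450,5.000)
cell (0,6): code 1100 → (0.485,7.000)–(0.283,6.000)
cell (0,7): code 1000 → (1.000,7.740)–(0.485,7.000)
cell (1,3): code 0100 → (1.154,4.000)–(2.000,3.381)
cell (1,4): code 1110 → (1.000,4.171)–(1.154,4.000)
cell (1,7): code 1101 → (1.252,8.000)–(1.000,7.740)
cell (1,8): code 1000 → (2.000,8.535)–(1.252,8.000)
cell (2,3): code 0110 → (2.000,3.381)–(3.000,3.174)
cell (2,8): code 1001 → (3.000,8.749)–(2.000,8.535)
cell (3,3): code 0110 → (3.000,3.174)–(4.000,3.319)
cell (3,8): code 1001 → (4.000,8.599)–(3.000,8.749)
cell (4,3): code 0110 → (4.000,3.319)–(5.000,3.985)
cell (4,7): code 1011 → (5.000,7.921)–(4.913,8.000)
cell (4,8): code 0001 → (4.913,8.000)–(4.000,8.599)
cell (5,3): code 0010 → (5.000,3.985)–(5.015,4.000)
cell (5,4): code 0011 → (5.015,4.000)–(5.702,5.000)
cell (5,5): code 0011 → (5.702,5.000)–(5.858,6.000)
cell (5,6): code 0011 → (5.858,6.000)–(5.669,7.000)
cell (5,7): code 0001 → (5.669,7.000)–(5.000,7.921)
total: 20 segments, chained into 1 closed loop(s), length Σ = 17.368941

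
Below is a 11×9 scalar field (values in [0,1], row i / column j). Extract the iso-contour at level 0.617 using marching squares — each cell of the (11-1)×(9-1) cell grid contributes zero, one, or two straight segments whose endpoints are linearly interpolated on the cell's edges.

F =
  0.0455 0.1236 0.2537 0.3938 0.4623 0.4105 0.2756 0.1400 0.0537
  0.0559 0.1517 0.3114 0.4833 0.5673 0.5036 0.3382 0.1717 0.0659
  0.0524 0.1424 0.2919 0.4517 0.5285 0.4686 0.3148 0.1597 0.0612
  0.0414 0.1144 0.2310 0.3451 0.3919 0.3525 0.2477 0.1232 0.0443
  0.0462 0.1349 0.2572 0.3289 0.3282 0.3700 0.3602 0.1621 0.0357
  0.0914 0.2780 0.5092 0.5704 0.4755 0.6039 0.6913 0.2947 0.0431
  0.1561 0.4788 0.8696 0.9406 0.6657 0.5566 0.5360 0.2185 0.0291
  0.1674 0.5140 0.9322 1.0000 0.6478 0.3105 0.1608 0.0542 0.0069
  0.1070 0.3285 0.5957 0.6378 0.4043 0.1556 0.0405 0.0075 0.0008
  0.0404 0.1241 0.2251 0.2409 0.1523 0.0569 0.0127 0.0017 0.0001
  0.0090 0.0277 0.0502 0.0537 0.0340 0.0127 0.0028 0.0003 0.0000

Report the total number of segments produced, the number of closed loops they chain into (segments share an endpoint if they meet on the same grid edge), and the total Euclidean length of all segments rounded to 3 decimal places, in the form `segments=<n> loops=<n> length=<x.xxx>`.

segments=16 loops=2 length=12.117

cell (4,5): code 0100 → (4.776,6.000)–(5.000,5.150)
cell (4,6): code 1000 → (5.000,6.187)–(4.776,6.000)
cell (5,1): code 0100 → (5.299,2.000)–(6.000,1.354)
cell (5,2): code 1100 → (5.126,3.000)–(5.299,2.000)
cell (5,3): code 1100 → (5.744,4.000)–(5.126,3.000)
cell (5,4): code 1000 → (6.000,4.446)–(5.744,4.000)
cell (5,5): code 0010 → (5.000,5.150)–(5.478,6.000)
cell (5,6): code 0001 → (5.478,6.000)–(5.000,6.187)
cell (6,1): code 0110 → (6.000,1.354)–(7.000,1.246)
cell (6,4): code 1001 → (7.000,4.091)–(6.000,4.446)
cell (7,1): code 0010 → (7.000,1.246)–(7.937,2.000)
cell (7,2): code 0111 → (7.937,2.000)–(8.000,2.506)
cell (7,3): code 1011 → (8.000,3.089)–(7.126,4.000)
cell (7,4): code 0001 → (7.126,4.000)–(7.000,4.091)
cell (8,2): code 0010 → (8.000,2.506)–(8.052,3.000)
cell (8,3): code 0001 → (8.052,3.000)–(8.000,3.089)
total: 16 segments, chained into 2 closed loop(s), length Σ = 12.116700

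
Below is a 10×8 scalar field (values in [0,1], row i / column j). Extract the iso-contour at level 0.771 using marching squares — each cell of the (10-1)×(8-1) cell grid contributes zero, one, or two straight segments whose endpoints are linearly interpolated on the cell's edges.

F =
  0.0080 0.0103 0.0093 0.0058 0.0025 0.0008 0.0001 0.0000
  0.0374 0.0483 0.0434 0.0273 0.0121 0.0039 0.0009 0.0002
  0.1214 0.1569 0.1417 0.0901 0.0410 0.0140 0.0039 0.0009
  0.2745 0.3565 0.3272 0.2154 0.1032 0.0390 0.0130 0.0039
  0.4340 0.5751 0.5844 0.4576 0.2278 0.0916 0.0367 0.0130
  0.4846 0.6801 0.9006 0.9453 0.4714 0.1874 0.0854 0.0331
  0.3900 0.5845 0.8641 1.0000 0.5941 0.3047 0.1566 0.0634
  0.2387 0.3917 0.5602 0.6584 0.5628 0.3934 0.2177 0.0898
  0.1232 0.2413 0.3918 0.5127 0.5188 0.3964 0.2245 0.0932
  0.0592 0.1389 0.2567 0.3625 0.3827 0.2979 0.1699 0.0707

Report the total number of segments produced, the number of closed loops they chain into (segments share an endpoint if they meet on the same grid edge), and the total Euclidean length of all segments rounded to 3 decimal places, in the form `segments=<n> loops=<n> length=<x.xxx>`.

cell (4,1): code 0100 → (4.590,2.000)–(5.000,1.412)
cell (4,2): code 1100 → (4.643,3.000)–(4.590,2.000)
cell (4,3): code 1000 → (5.000,3.368)–(4.643,3.000)
cell (5,1): code 0110 → (5.000,1.412)–(6.000,1.667)
cell (5,3): code 1001 → (6.000,3.564)–(5.000,3.368)
cell (6,1): code 0010 → (6.000,1.667)–(6.306,2.000)
cell (6,2): code 0011 → (6.306,2.000)–(6.670,3.000)
cell (6,3): code 0001 → (6.670,3.000)–(6.000,3.564)
total: 8 segments, chained into 1 closed loop(s), length Σ = 6.674659

segments=8 loops=1 length=6.675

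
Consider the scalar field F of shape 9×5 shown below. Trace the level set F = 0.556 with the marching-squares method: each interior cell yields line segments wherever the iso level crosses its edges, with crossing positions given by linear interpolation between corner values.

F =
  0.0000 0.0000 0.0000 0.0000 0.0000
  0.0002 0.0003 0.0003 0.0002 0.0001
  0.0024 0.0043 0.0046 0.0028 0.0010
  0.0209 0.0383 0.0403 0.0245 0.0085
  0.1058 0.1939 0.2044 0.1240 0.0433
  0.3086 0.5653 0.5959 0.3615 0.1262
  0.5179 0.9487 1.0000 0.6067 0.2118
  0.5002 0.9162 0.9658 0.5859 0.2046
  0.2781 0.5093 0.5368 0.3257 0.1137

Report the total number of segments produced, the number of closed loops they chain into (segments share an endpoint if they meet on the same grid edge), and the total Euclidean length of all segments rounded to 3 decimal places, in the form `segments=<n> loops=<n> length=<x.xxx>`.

segments=12 loops=1 length=9.654

cell (4,0): code 0100 → (4.975,1.000)–(5.000,0.964)
cell (4,1): code 1100 → (4.898,2.000)–(4.975,1.000)
cell (4,2): code 1000 → (5.000,2.170)–(4.898,2.000)
cell (5,0): code 0110 → (5.000,0.964)–(6.000,0.088)
cell (5,2): code 1101 → (5.793,3.000)–(5.000,2.170)
cell (5,3): code 1000 → (6.000,3.128)–(5.793,3.000)
cell (6,0): code 0110 → (6.000,0.088)–(7.000,0.134)
cell (6,3): code 1001 → (7.000,3.078)–(6.000,3.128)
cell (7,0): code 0010 → (7.000,0.134)–(7.885,1.000)
cell (7,1): code 0011 → (7.885,1.000)–(7.955,2.000)
cell (7,2): code 0011 → (7.955,2.000)–(7.115,3.000)
cell (7,3): code 0001 → (7.115,3.000)–(7.000,3.078)
total: 12 segments, chained into 1 closed loop(s), length Σ = 9.654039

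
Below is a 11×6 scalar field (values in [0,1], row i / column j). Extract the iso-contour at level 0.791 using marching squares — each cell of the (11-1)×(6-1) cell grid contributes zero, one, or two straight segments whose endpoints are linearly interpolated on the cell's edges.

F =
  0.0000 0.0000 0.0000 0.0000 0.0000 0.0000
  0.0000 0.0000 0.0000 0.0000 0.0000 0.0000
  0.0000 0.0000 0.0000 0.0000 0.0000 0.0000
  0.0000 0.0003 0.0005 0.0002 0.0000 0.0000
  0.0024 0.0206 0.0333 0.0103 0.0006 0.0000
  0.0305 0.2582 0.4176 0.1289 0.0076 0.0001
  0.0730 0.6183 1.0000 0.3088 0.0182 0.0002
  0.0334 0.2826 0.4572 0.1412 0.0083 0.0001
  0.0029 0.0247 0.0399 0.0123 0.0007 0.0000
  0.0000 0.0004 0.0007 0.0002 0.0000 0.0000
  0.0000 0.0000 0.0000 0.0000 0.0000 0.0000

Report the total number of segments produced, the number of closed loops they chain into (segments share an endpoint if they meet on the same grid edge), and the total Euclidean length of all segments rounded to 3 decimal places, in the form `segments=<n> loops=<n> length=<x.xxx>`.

segments=4 loops=1 length=2.283

cell (5,1): code 0100 → (5.641,2.000)–(6.000,1.452)
cell (5,2): code 1000 → (6.000,2.302)–(5.641,2.000)
cell (6,1): code 0010 → (6.000,1.452)–(6.385,2.000)
cell (6,2): code 0001 → (6.385,2.000)–(6.000,2.302)
total: 4 segments, chained into 1 closed loop(s), length Σ = 2.282890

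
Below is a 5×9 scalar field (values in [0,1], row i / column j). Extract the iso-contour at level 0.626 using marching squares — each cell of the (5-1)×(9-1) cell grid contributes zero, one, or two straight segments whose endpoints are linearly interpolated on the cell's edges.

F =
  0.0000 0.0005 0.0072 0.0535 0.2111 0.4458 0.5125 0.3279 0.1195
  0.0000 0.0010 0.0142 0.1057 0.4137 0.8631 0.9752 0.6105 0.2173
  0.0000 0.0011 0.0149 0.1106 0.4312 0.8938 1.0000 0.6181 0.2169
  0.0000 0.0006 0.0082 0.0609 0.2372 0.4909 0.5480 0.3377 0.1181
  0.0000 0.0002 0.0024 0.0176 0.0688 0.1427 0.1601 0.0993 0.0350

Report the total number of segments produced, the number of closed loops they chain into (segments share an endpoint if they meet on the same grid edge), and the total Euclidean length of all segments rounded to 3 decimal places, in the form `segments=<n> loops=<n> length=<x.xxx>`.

segments=8 loops=1 length=8.190

cell (0,4): code 0100 → (0.432,5.000)–(1.000,4.472)
cell (0,5): code 1100 → (0.245,6.000)–(0.432,5.000)
cell (0,6): code 1000 → (1.000,6.957)–(0.245,6.000)
cell (1,4): code 0110 → (1.000,4.472)–(2.000,4.421)
cell (1,6): code 1001 → (2.000,6.979)–(1.000,6.957)
cell (2,4): code 0010 → (2.000,4.421)–(2.665,5.000)
cell (2,5): code 0011 → (2.665,5.000)–(2.827,6.000)
cell (2,6): code 0001 → (2.827,6.000)–(2.000,6.979)
total: 8 segments, chained into 1 closed loop(s), length Σ = 8.189991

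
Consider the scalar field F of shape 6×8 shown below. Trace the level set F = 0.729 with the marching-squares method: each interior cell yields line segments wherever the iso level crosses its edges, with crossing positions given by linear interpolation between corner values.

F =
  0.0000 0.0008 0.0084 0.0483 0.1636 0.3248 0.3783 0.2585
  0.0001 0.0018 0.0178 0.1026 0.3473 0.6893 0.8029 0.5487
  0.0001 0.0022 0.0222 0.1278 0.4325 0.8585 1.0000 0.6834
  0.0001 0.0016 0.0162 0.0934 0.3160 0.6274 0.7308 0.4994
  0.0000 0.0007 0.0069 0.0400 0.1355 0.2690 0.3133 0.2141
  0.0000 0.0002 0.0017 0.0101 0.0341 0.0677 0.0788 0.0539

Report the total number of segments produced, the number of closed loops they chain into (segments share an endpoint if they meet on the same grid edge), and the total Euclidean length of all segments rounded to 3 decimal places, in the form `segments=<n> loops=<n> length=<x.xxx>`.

segments=10 loops=1 length=6.457

cell (0,5): code 0100 → (0.826,6.000)–(1.000,5.349)
cell (0,6): code 1000 → (1.000,6.291)–(0.826,6.000)
cell (1,4): code 0100 → (1.235,5.000)–(2.000,4.696)
cell (1,5): code 1110 → (1.000,5.349)–(1.235,5.000)
cell (1,6): code 1001 → (2.000,6.856)–(1.000,6.291)
cell (2,4): code 0010 → (2.000,4.696)–(2.560,5.000)
cell (2,5): code 0111 → (2.560,5.000)–(3.000,5.983)
cell (2,6): code 1001 → (3.000,6.008)–(2.000,6.856)
cell (3,5): code 0010 → (3.000,5.983)–(3.004,6.000)
cell (3,6): code 0001 → (3.004,6.000)–(3.000,6.008)
total: 10 segments, chained into 1 closed loop(s), length Σ = 6.457466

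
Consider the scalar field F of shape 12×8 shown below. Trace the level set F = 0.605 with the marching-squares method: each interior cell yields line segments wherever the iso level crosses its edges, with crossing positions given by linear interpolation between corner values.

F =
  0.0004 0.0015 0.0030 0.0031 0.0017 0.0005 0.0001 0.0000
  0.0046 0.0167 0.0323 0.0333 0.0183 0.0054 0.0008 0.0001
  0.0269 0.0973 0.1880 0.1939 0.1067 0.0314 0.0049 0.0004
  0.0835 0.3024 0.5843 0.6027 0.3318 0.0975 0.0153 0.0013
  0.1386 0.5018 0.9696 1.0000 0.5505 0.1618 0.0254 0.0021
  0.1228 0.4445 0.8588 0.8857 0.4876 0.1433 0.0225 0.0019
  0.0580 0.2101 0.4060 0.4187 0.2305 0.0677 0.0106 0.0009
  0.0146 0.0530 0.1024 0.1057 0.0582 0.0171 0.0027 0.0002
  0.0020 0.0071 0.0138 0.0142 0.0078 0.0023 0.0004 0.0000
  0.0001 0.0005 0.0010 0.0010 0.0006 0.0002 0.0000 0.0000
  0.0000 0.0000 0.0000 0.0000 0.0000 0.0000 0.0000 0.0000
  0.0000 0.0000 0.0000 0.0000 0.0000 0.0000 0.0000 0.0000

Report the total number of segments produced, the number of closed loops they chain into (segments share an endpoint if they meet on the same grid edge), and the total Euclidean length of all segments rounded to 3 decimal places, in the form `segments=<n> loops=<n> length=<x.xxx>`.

cell (3,1): code 0100 → (3.054,2.000)–(4.000,1.221)
cell (3,2): code 1100 → (3.006,3.000)–(3.054,2.000)
cell (3,3): code 1000 → (4.000,3.879)–(3.006,3.000)
cell (4,1): code 0110 → (4.000,1.221)–(5.000,1.387)
cell (4,3): code 1001 → (5.000,3.705)–(4.000,3.879)
cell (5,1): code 0010 → (5.000,1.387)–(5.561,2.000)
cell (5,2): code 0011 → (5.561,2.000)–(5.601,3.000)
cell (5,3): code 0001 → (5.601,3.000)–(5.000,3.705)
total: 8 segments, chained into 1 closed loop(s), length Σ = 8.340435

segments=8 loops=1 length=8.340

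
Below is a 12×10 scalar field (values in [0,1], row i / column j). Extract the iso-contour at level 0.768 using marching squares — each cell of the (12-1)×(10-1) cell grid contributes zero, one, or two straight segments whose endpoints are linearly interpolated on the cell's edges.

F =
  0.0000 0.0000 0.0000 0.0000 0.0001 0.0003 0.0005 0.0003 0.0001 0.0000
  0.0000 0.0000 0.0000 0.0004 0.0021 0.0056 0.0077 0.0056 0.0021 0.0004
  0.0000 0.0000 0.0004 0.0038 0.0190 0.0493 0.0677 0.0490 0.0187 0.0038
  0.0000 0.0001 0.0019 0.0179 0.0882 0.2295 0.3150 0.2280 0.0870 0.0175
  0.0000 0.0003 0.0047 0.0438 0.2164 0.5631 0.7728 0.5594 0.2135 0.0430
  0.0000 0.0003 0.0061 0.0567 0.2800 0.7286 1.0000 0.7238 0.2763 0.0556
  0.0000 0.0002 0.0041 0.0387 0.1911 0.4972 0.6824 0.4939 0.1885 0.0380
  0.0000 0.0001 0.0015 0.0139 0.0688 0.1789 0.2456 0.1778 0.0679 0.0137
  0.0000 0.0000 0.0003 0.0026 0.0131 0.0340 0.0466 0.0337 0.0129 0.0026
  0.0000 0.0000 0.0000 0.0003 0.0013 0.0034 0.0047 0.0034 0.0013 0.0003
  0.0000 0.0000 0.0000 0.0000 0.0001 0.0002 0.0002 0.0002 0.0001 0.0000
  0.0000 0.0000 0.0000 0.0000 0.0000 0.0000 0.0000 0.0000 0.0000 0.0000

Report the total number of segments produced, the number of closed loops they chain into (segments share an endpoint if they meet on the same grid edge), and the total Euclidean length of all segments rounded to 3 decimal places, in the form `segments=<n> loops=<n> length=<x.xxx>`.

segments=6 loops=1 length=4.880

cell (3,5): code 0100 → (3.990,6.000)–(4.000,5.977)
cell (3,6): code 1000 → (4.000,6.022)–(3.990,6.000)
cell (4,5): code 0110 → (4.000,5.977)–(5.000,5.145)
cell (4,6): code 1001 → (5.000,6.840)–(4.000,6.022)
cell (5,5): code 0010 → (5.000,5.145)–(5.730,6.000)
cell (5,6): code 0001 → (5.730,6.000)–(5.000,6.840)
total: 6 segments, chained into 1 closed loop(s), length Σ = 4.880018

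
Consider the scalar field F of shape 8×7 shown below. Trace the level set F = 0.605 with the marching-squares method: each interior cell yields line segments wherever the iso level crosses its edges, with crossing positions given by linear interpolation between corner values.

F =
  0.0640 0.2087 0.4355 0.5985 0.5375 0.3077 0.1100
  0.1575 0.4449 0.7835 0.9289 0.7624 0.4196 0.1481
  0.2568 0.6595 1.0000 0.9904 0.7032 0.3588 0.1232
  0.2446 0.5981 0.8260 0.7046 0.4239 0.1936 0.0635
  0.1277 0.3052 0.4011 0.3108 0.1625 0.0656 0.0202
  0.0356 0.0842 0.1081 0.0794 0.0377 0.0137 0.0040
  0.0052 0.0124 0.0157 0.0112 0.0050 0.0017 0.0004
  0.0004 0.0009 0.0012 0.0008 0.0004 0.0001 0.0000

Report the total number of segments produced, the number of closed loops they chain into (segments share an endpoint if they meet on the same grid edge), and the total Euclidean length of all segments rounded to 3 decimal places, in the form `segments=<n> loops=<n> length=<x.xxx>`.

segments=14 loops=1 length=10.854

cell (0,1): code 0100 → (0.487,2.000)–(1.000,1.473)
cell (0,2): code 1100 → (0.020,3.000)–(0.487,2.000)
cell (0,3): code 1100 → (0.300,4.000)–(0.020,3.000)
cell (0,4): code 1000 → (1.000,4.459)–(0.300,4.000)
cell (1,0): code 0100 → (1.746,1.000)–(2.000,0.865)
cell (1,1): code 1110 → (1.000,1.473)–(1.746,1.000)
cell (1,4): code 1001 → (2.000,4.285)–(1.000,4.459)
cell (2,0): code 0010 → (2.000,0.865)–(2.888,1.000)
cell (2,1): code 0111 → (2.888,1.000)–(3.000,1.030)
cell (2,3): code 1011 → (3.000,3.355)–(2.352,4.000)
cell (2,4): code 0001 → (2.352,4.000)–(2.000,4.285)
cell (3,1): code 0010 → (3.000,1.030)–(3.520,2.000)
cell (3,2): code 0011 → (3.520,2.000)–(3.253,3.000)
cell (3,3): code 0001 → (3.253,3.000)–(3.000,3.355)
total: 14 segments, chained into 1 closed loop(s), length Σ = 10.853931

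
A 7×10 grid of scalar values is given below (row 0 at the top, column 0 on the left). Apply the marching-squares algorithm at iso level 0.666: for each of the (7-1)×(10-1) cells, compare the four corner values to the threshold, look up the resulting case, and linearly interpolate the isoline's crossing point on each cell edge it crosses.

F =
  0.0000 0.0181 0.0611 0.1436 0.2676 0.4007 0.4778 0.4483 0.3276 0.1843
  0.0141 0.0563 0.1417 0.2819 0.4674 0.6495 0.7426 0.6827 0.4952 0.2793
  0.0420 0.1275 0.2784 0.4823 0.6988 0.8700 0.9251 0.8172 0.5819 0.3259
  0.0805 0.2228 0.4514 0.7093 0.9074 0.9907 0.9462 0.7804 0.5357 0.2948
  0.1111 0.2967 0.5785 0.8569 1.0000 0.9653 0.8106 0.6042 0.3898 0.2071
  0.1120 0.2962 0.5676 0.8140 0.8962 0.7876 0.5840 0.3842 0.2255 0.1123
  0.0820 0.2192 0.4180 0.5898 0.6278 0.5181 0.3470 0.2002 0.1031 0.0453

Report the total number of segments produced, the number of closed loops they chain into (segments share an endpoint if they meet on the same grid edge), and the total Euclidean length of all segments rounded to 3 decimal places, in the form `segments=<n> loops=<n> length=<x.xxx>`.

cell (0,5): code 0100 → (0.711,6.000)–(1.000,5.177)
cell (0,6): code 1100 → (0.929,7.000)–(0.711,6.000)
cell (0,7): code 1000 → (1.000,7.089)–(0.929,7.000)
cell (1,3): code 0100 → (1.858,4.000)–(2.000,3.848)
cell (1,4): code 1100 → (1.075,5.000)–(1.858,4.000)
cell (1,5): code 1110 → (1.000,5.177)–(1.075,5.000)
cell (1,7): code 1001 → (2.000,7.643)–(1.000,7.089)
cell (2,2): code 0100 → (2.809,3.000)–(3.000,2.832)
cell (2,3): code 1110 → (2.000,3.848)–(2.809,3.000)
cell (2,7): code 1001 → (3.000,7.468)–(2.000,7.643)
cell (3,2): code 0110 → (3.000,2.832)–(4.000,2.314)
cell (3,6): code 1011 → (4.000,6.701)–(3.649,7.000)
cell (3,7): code 0001 → (3.649,7.000)–(3.000,7.468)
cell (4,2): code 0110 → (4.000,2.314)–(5.000,2.399)
cell (4,5): code 1011 → (5.000,5.597)–(4.638,6.000)
cell (4,6): code 0001 → (4.638,6.000)–(4.000,6.701)
cell (5,2): code 0010 → (5.000,2.399)–(5.660,3.000)
cell (5,3): code 0011 → (5.660,3.000)–(5.858,4.000)
cell (5,4): code 0011 → (5.858,4.000)–(5.451,5.000)
cell (5,5): code 0001 → (5.451,5.000)–(5.000,5.597)
total: 20 segments, chained into 1 closed loop(s), length Σ = 15.884537

segments=20 loops=1 length=15.885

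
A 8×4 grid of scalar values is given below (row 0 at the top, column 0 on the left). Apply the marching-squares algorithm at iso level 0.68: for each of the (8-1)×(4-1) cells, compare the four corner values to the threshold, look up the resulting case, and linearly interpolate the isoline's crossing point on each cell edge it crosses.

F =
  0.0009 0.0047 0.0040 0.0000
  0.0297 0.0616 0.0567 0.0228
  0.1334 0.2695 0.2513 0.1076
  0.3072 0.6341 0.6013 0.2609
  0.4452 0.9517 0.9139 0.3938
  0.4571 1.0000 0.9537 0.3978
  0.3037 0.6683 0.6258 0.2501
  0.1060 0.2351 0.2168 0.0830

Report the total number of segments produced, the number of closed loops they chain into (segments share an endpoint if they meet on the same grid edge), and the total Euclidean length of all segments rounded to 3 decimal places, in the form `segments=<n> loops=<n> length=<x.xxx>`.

segments=8 loops=1 length=7.999

cell (3,0): code 0100 → (3.145,1.000)–(4.000,0.464)
cell (3,1): code 1100 → (3.252,2.000)–(3.145,1.000)
cell (3,2): code 1000 → (4.000,2.450)–(3.252,2.000)
cell (4,0): code 0110 → (4.000,0.464)–(5.000,0.411)
cell (4,2): code 1001 → (5.000,2.492)–(4.000,2.450)
cell (5,0): code 0010 → (5.000,0.411)–(5.965,1.000)
cell (5,1): code 0011 → (5.965,1.000)–(5.835,2.000)
cell (5,2): code 0001 → (5.835,2.000)–(5.000,2.492)
total: 8 segments, chained into 1 closed loop(s), length Σ = 7.998842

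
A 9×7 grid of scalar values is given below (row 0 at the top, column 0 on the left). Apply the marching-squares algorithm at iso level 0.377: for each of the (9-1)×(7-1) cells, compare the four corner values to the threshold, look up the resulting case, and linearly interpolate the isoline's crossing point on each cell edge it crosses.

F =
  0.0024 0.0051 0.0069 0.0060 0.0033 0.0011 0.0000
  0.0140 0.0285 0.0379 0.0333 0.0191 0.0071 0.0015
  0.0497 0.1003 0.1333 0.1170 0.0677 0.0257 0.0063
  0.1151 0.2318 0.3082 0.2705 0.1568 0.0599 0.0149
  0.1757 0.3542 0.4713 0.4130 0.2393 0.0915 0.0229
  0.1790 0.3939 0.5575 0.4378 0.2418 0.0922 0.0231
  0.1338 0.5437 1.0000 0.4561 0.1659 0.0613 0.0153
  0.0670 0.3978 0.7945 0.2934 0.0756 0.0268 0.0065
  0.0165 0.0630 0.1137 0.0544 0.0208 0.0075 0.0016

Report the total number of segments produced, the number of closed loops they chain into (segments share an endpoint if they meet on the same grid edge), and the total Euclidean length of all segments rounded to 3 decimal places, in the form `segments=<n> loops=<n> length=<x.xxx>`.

segments=14 loops=1 length=10.887

cell (3,1): code 0100 → (3.422,2.000)–(4.000,1.195)
cell (3,2): code 1100 → (3.747,3.000)–(3.422,2.000)
cell (3,3): code 1000 → (4.000,3.207)–(3.747,3.000)
cell (4,0): code 0100 → (4.574,1.000)–(5.000,0.921)
cell (4,1): code 1110 → (4.000,1.195)–(4.574,1.000)
cell (4,3): code 1001 → (5.000,3.310)–(4.000,3.207)
cell (5,0): code 0110 → (5.000,0.921)–(6.000,0.593)
cell (5,3): code 1001 → (6.000,3.273)–(5.000,3.310)
cell (6,0): code 0110 → (6.000,0.593)–(7.000,0.937)
cell (6,2): code 1011 → (7.000,2.833)–(6.486,3.000)
cell (6,3): code 0001 → (6.486,3.000)–(6.000,3.273)
cell (7,0): code 0010 → (7.000,0.937)–(7.062,1.000)
cell (7,1): code 0011 → (7.062,1.000)–(7.613,2.000)
cell (7,2): code 0001 → (7.613,2.000)–(7.000,2.833)
total: 14 segments, chained into 1 closed loop(s), length Σ = 10.887294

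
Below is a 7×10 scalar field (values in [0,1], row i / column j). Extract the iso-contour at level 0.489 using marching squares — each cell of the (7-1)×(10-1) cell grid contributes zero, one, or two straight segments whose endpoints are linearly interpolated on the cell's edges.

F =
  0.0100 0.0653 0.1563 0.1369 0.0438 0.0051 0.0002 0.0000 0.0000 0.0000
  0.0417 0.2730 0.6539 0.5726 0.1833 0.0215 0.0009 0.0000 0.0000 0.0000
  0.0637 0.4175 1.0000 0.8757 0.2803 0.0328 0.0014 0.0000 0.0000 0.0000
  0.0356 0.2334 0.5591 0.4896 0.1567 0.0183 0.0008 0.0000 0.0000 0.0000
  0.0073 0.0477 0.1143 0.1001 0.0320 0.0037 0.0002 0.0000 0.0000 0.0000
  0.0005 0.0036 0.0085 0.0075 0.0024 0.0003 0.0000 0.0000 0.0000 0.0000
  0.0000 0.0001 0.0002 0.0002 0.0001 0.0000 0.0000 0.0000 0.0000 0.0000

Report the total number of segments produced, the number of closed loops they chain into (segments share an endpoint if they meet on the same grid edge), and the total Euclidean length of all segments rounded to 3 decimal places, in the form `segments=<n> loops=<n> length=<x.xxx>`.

segments=10 loops=1 length=7.699

cell (0,1): code 0100 → (0.669,2.000)–(1.000,1.567)
cell (0,2): code 1100 → (0.808,3.000)–(0.669,2.000)
cell (0,3): code 1000 → (1.000,3.215)–(0.808,3.000)
cell (1,1): code 0110 → (1.000,1.567)–(2.000,1.123)
cell (1,3): code 1001 → (2.000,3.649)–(1.000,3.215)
cell (2,1): code 0110 → (2.000,1.123)–(3.000,1.785)
cell (2,3): code 1001 → (3.000,3.002)–(2.000,3.649)
cell (3,1): code 0010 → (3.000,1.785)–(3.158,2.000)
cell (3,2): code 0011 → (3.158,2.000)–(3.002,3.000)
cell (3,3): code 0001 → (3.002,3.000)–(3.000,3.002)
total: 10 segments, chained into 1 closed loop(s), length Σ = 7.699481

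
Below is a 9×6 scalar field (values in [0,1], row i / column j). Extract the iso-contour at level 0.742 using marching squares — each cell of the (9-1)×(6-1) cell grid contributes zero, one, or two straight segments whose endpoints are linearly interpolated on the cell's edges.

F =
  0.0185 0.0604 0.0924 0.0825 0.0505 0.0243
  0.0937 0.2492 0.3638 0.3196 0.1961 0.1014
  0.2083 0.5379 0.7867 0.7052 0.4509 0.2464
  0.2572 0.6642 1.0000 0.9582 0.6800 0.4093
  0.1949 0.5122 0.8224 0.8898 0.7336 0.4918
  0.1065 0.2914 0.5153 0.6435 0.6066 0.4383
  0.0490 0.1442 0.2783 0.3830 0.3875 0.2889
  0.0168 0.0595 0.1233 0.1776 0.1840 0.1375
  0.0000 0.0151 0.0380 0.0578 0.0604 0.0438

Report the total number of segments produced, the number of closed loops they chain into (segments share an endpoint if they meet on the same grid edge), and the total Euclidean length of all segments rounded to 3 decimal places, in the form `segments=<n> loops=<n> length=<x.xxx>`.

segments=10 loops=1 length=8.238

cell (1,1): code 0100 → (1.894,2.000)–(2.000,1.820)
cell (1,2): code 1000 → (2.000,2.548)–(1.894,2.000)
cell (2,1): code 0110 → (2.000,1.820)–(3.000,1.232)
cell (2,2): code 1101 → (2.145,3.000)–(2.000,2.548)
cell (2,3): code 1000 → (3.000,3.777)–(2.145,3.000)
cell (3,1): code 0110 → (3.000,1.232)–(4.000,1.741)
cell (3,3): code 1001 → (4.000,3.946)–(3.000,3.777)
cell (4,1): code 0010 → (4.000,1.741)–(4.262,2.000)
cell (4,2): code 0011 → (4.262,2.000)–(4.600,3.000)
cell (4,3): code 0001 → (4.600,3.000)–(4.000,3.946)
total: 10 segments, chained into 1 closed loop(s), length Σ = 8.237725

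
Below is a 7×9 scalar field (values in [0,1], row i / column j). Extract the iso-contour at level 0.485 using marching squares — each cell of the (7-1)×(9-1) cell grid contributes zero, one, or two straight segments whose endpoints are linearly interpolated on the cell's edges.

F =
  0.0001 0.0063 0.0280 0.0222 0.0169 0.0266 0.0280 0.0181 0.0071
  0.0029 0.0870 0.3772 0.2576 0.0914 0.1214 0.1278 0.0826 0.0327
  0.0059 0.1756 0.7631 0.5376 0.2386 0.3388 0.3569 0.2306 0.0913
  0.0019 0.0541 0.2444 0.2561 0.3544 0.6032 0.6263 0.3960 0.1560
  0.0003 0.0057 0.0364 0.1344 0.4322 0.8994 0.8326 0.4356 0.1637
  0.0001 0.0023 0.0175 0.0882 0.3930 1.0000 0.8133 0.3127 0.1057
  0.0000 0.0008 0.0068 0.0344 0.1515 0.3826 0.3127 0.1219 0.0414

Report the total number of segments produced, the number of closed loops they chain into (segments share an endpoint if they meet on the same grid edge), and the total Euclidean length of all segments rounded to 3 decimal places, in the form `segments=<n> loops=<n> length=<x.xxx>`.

segments=16 loops=2 length=14.019

cell (1,1): code 0100 → (1.279,2.000)–(2.000,1.527)
cell (1,2): code 1100 → (1.812,3.000)–(1.279,2.000)
cell (1,3): code 1000 → (2.000,3.176)–(1.812,3.000)
cell (2,1): code 0010 → (2.000,1.527)–(2.536,2.000)
cell (2,2): code 0011 → (2.536,2.000)–(2.187,3.000)
cell (2,3): code 0001 → (2.187,3.000)–(2.000,3.176)
cell (2,4): code 0100 → (2.553,5.000)–(3.000,4.525)
cell (2,5): code 1100 → (2.476,6.000)–(2.553,5.000)
cell (2,6): code 1000 → (3.000,6.614)–(2.476,6.000)
cell (3,4): code 0110 → (3.000,4.525)–(4.000,4.113)
cell (3,6): code 1001 → (4.000,6.876)–(3.000,6.614)
cell (4,4): code 0110 → (4.000,4.113)–(5.000,4.152)
cell (4,6): code 1001 → (5.000,6.656)–(4.000,6.876)
cell (5,4): code 0010 → (5.000,4.152)–(5.834,5.000)
cell (5,5): code 0011 → (5.834,5.000)–(5.656,6.000)
cell (5,6): code 0001 → (5.656,6.000)–(5.000,6.656)
total: 16 segments, chained into 2 closed loop(s), length Σ = 14.019191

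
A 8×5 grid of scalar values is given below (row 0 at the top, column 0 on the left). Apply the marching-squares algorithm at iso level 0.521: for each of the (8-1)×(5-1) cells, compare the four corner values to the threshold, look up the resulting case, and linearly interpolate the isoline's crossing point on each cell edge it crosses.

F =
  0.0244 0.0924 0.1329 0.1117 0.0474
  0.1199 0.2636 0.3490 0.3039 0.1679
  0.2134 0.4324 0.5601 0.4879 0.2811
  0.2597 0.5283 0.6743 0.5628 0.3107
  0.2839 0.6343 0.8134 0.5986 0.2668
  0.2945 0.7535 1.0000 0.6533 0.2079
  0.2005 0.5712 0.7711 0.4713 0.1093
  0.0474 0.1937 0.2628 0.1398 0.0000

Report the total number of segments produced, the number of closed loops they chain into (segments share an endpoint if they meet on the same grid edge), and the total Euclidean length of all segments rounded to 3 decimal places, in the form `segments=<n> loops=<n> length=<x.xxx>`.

segments=16 loops=1 length=11.841

cell (1,1): code 0100 → (1.815,2.000)–(2.000,1.694)
cell (1,2): code 1000 → (2.000,2.542)–(1.815,2.000)
cell (2,0): code 0100 → (2.924,1.000)–(3.000,0.973)
cell (2,1): code 1110 → (2.000,1.694)–(2.924,1.000)
cell (2,2): code 1101 → (2.442,3.000)–(2.000,2.542)
cell (2,3): code 1000 → (3.000,3.166)–(2.442,3.000)
cell (3,0): code 0110 → (3.000,0.973)–(4.000,0.677)
cell (3,3): code 1001 → (4.000,3.234)–(3.000,3.166)
cell (4,0): code 0110 → (4.000,0.677)–(5.000,0.493)
cell (4,3): code 1001 → (5.000,3.297)–(4.000,3.234)
cell (5,0): code 0110 → (5.000,0.493)–(6.000,0.865)
cell (5,2): code 1011 → (6.000,2.834)–(5.727,3.000)
cell (5,3): code 0001 → (5.727,3.000)–(5.000,3.297)
cell (6,0): code 0010 → (6.000,0.865)–(6.133,1.000)
cell (6,1): code 0011 → (6.133,1.000)–(6.492,2.000)
cell (6,2): code 0001 → (6.492,2.000)–(6.000,2.834)
total: 16 segments, chained into 1 closed loop(s), length Σ = 11.841442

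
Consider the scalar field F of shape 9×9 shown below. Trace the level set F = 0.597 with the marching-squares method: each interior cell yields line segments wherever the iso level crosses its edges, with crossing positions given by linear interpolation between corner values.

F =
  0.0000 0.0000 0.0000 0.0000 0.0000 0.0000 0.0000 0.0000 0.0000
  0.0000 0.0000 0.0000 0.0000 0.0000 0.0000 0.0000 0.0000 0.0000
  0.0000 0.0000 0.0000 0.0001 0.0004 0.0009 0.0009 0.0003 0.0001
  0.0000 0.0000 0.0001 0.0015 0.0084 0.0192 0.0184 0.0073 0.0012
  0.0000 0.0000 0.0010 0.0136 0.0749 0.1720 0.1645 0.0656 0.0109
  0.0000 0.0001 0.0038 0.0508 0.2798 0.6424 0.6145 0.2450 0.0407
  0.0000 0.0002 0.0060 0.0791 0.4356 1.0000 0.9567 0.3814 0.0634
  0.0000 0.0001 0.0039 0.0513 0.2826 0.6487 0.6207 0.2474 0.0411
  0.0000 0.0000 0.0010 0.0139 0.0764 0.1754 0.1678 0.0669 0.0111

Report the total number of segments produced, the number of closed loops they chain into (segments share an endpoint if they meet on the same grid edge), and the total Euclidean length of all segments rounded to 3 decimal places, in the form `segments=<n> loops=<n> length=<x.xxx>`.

segments=10 loops=1 length=7.098

cell (4,4): code 0100 → (4.903,5.000)–(5.000,4.875)
cell (4,5): code 1100 → (4.961,6.000)–(4.903,5.000)
cell (4,6): code 1000 → (5.000,6.047)–(4.961,6.000)
cell (5,4): code 0110 → (5.000,4.875)–(6.000,4.286)
cell (5,6): code 1001 → (6.000,6.625)–(5.000,6.047)
cell (6,4): code 0110 → (6.000,4.286)–(7.000,4.859)
cell (6,6): code 1001 → (7.000,6.063)–(6.000,6.625)
cell (7,4): code 0010 → (7.000,4.859)–(7.109,5.000)
cell (7,5): code 0011 → (7.109,5.000)–(7.052,6.000)
cell (7,6): code 0001 → (7.052,6.000)–(7.000,6.063)
total: 10 segments, chained into 1 closed loop(s), length Σ = 7.098319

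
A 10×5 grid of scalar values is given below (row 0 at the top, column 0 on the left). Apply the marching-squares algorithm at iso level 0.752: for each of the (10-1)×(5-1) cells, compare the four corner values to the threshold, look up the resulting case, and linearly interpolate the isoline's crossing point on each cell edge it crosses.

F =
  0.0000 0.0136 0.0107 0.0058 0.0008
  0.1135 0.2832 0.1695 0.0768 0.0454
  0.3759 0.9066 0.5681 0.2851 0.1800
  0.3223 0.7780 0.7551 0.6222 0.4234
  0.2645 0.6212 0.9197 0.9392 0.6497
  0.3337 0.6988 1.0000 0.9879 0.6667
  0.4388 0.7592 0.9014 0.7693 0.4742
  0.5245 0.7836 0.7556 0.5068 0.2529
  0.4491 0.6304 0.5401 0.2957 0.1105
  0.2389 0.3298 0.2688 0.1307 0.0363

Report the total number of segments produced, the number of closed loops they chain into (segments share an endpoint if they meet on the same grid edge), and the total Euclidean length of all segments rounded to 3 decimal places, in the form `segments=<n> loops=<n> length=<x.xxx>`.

cell (1,0): code 0100 → (1.752,1.000)–(2.000,0.709)
cell (1,1): code 1000 → (2.000,1.457)–(1.752,1.000)
cell (2,0): code 0110 → (2.000,0.709)–(3.000,0.943)
cell (2,1): code 1101 → (2.983,2.000)–(2.000,1.457)
cell (2,2): code 1000 → (3.000,2.023)–(2.983,2.000)
cell (3,0): code 0010 → (3.000,0.943)–(3.166,1.000)
cell (3,1): code 0111 → (3.166,1.000)–(4.000,1.438)
cell (3,2): code 1101 → (3.409,3.000)–(3.000,2.023)
cell (3,3): code 1000 → (4.000,3.647)–(3.409,3.000)
cell (4,1): code 0110 → (4.000,1.438)–(5.000,1.177)
cell (4,3): code 1001 → (5.000,3.734)–(4.000,3.647)
cell (5,0): code 0100 → (5.881,1.000)–(6.000,0.978)
cell (5,1): code 1110 → (5.000,1.177)–(5.881,1.000)
cell (5,3): code 1001 → (6.000,3.059)–(5.000,3.734)
cell (6,0): code 0110 → (6.000,0.978)–(7.000,0.878)
cell (6,2): code 1011 → (7.000,2.014)–(6.066,3.000)
cell (6,3): code 0001 → (6.066,3.000)–(6.000,3.059)
cell (7,0): code 0010 → (7.000,0.878)–(7.206,1.000)
cell (7,1): code 0011 → (7.206,1.000)–(7.017,2.000)
cell (7,2): code 0001 → (7.017,2.000)–(7.000,2.014)
total: 20 segments, chained into 1 closed loop(s), length Σ = 14.128466

segments=20 loops=1 length=14.128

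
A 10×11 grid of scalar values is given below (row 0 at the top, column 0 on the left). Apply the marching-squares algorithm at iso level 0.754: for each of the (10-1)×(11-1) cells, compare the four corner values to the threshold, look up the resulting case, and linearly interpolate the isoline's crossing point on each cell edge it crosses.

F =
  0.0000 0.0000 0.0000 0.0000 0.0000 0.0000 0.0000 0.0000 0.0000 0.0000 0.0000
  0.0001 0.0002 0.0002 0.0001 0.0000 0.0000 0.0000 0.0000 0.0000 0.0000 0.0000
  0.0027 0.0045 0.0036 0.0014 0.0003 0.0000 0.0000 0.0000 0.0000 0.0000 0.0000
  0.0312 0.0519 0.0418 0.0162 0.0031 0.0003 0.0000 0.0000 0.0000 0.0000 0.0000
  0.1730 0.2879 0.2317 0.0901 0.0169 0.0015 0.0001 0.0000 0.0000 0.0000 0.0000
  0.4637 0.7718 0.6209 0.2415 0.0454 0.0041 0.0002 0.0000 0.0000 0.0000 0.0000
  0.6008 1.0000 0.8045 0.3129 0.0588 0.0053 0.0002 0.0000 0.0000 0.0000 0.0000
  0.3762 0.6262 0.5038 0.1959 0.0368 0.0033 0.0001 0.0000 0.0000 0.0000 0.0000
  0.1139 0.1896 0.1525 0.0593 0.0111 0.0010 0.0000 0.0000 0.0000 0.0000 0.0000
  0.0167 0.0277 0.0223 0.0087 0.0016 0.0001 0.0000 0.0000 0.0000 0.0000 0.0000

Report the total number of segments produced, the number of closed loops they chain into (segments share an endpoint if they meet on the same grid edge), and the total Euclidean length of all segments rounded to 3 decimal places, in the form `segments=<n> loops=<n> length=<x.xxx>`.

cell (4,0): code 0100 → (4.963,1.000)–(5.000,0.942)
cell (4,1): code 1000 → (5.000,1.118)–(4.963,1.000)
cell (5,0): code 0110 → (5.000,0.942)–(6.000,0.384)
cell (5,1): code 1101 → (5.725,2.000)–(5.000,1.118)
cell (5,2): code 1000 → (6.000,2.103)–(5.725,2.000)
cell (6,0): code 0010 → (6.000,0.384)–(6.658,1.000)
cell (6,1): code 0011 → (6.658,1.000)–(6.168,2.000)
cell (6,2): code 0001 → (6.168,2.000)–(6.000,2.103)
total: 8 segments, chained into 1 closed loop(s), length Σ = 4.984880

segments=8 loops=1 length=4.985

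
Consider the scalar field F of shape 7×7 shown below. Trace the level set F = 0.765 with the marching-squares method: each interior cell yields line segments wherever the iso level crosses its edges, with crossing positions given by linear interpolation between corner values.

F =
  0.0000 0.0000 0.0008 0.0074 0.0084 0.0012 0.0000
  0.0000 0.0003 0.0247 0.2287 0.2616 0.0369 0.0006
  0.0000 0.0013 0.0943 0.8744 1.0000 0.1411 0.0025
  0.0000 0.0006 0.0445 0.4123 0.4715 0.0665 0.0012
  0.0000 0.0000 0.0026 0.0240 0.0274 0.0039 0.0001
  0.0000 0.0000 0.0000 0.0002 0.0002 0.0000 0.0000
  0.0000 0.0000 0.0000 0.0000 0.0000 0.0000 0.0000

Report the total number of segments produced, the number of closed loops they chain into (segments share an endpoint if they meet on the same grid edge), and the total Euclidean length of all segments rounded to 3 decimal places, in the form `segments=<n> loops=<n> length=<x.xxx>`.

cell (1,2): code 0100 → (1.831,3.000)–(2.000,2.860)
cell (1,3): code 1100 → (1.682,4.000)–(1.831,3.000)
cell (1,4): code 1000 → (2.000,4.274)–(1.682,4.000)
cell (2,2): code 0010 → (2.000,2.860)–(2.237,3.000)
cell (2,3): code 0011 → (2.237,3.000)–(2.445,4.000)
cell (2,4): code 0001 → (2.445,4.000)–(2.000,4.274)
total: 6 segments, chained into 1 closed loop(s), length Σ = 3.469289

segments=6 loops=1 length=3.469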